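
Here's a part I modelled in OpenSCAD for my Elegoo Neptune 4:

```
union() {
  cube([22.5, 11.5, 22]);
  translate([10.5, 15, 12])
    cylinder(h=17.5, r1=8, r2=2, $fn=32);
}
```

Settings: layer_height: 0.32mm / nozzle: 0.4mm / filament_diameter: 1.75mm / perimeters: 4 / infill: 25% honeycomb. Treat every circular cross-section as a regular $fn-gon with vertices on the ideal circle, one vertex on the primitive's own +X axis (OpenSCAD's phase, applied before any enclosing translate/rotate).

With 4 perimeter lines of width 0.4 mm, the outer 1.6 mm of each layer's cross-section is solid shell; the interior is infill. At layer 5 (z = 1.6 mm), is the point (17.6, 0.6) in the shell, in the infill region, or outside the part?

At z = 1.6 mm: the 22.5×11.5 cube contributes its full rectangle; the cone at (10.5, 15) is not intersected at this z (z outside [12, 29.5]); Merging all regions: only the 22.5×11.5 cube is present, so the union is just that shape — 1 connected region. Overall, the cross-section is a single solid region. The nearest boundary edge runs (0.00, 0.00)→(22.50, 0.00); distance from the point to it = 0.60 mm. The point is inside the cross-section, 0.60 mm from the nearest boundary — within the 1.6 mm shell band (4 × 0.4).

shell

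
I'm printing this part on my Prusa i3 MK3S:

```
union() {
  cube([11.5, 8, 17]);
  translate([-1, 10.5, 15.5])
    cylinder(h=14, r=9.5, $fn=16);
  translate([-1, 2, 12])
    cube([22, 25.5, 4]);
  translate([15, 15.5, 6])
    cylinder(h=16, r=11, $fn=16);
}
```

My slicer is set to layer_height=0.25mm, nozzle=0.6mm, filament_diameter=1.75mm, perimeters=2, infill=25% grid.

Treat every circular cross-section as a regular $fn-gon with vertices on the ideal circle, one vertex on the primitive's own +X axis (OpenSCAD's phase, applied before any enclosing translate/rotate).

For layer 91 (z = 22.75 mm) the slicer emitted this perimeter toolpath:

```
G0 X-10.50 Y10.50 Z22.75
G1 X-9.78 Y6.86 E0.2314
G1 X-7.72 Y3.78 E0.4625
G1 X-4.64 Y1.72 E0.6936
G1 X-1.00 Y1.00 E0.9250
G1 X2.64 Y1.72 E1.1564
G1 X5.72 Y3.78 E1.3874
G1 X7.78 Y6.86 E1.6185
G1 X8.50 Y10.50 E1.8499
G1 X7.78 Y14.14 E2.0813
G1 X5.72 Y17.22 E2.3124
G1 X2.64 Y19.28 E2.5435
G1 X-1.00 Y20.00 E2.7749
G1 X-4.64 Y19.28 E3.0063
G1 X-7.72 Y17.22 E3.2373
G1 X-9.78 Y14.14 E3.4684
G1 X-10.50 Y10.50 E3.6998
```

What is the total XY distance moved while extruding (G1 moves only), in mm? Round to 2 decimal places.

59.33 mm

Sum the Euclidean lengths of each G1 segment: total = 59.33 mm.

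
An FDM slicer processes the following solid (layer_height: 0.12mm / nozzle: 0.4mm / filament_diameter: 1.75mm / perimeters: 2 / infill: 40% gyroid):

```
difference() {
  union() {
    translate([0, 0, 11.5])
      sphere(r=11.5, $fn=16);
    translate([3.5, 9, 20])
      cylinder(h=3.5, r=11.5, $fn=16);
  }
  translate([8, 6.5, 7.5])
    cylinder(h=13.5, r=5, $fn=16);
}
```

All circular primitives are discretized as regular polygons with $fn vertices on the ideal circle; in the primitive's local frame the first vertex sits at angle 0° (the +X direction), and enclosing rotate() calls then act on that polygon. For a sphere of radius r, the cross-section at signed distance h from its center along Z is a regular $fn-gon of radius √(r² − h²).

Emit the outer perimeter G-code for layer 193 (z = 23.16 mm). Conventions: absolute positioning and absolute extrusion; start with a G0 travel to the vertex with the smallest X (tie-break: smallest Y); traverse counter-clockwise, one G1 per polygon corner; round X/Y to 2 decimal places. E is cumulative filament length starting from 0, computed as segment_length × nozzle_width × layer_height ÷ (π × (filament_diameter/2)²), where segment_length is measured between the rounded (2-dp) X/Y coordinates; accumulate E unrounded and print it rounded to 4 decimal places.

G0 X-8.00 Y9.00 Z23.16
G1 X-7.12 Y4.60 E0.0895
G1 X-4.63 Y0.87 E0.1790
G1 X-0.90 Y-1.62 E0.2685
G1 X3.50 Y-2.50 E0.3581
G1 X7.90 Y-1.62 E0.4476
G1 X11.63 Y0.87 E0.5371
G1 X14.12 Y4.60 E0.6266
G1 X15.00 Y9.00 E0.7162
G1 X14.12 Y13.40 E0.8057
G1 X11.63 Y17.13 E0.8952
G1 X7.90 Y19.62 E0.9847
G1 X3.50 Y20.50 E1.0743
G1 X-0.90 Y19.62 E1.1638
G1 X-4.63 Y17.13 E1.2533
G1 X-7.12 Y13.40 E1.3428
G1 X-8.00 Y9.00 E1.4323

At z = 23.16 mm: the sphere is not intersected at this z (|z−center|=11.660 > r=11.5); the r=11.5 cylinder at (3.5, 9) gives a regular 16-gon of circumradius 11.5 (constant along its height); Merging all regions: only the r=11.5 cylinder at (3.5, 9) is present, so the union is just that shape — 1 connected region; the cylinder at (8, 6.5) is not intersected at this z (z outside [7.5, 21]); Taking the first minus the rest: none of the subtracted shapes is present at this height, so the result so far is unchanged — 1 connected region. The outline is a single polygon with 16 vertices. Extrusion per mm of travel: 0.4 × 0.12 / (π × 0.875²) = 0.019956. Accumulating E over each segment gives final E = 1.4323.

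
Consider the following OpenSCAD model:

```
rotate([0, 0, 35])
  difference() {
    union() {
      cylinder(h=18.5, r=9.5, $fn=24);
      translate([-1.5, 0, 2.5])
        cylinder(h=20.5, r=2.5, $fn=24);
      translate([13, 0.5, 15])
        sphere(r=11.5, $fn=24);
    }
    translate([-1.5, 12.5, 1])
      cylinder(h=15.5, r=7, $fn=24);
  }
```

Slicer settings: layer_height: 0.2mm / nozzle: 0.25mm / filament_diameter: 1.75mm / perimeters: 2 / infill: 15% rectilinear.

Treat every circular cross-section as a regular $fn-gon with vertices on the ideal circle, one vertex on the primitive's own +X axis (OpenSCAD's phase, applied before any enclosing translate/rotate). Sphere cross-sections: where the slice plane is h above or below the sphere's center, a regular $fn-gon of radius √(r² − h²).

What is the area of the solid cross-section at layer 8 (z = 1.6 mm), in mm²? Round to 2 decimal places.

At z = 1.6 mm: the r=9.5 cylinder gives a regular 24-gon of circumradius 9.5 (constant along its height) (area = (24/2)·9.500²·sin(360°/24) = 280.30 mm²); the cylinder at (-1.5, 0) is absent (z outside [2.5, 23]); the sphere at (13, 0.5) does not reach this height (|z−center|=13.400 > r=11.5); Taking the union: only the r=9.5 cylinder is present, so the union is just that shape — area = 280.30 mm²; the cylinder at (-1.5, 12.5): section is a regular 24-gon, circumradius r=7 (area = (24/2)·7.000²·sin(360°/24) = 152.19 mm²); Taking the first minus the rest: starting from that combined region (280.30 mm²), the r=7 cylinder at (-1.5, 12.5) partially overlaps it — only the 26.99 mm² overlap (of its 152.19 mm²) is removed, clipping the outline — area = 253.32 mm²; (rotated 35° about Z; rotation is an isometry so areas/perimeters/island counts are preserved). Overall, the cross-section is a single solid region. Net area = 253.32 mm².

253.32 mm²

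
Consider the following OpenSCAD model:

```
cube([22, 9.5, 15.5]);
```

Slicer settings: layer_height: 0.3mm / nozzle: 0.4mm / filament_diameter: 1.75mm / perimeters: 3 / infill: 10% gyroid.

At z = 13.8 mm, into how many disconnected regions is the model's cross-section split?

1

At z = 13.8 mm: the cube (footprint 22×9.5) is included at this height. The result has 1 disconnected region.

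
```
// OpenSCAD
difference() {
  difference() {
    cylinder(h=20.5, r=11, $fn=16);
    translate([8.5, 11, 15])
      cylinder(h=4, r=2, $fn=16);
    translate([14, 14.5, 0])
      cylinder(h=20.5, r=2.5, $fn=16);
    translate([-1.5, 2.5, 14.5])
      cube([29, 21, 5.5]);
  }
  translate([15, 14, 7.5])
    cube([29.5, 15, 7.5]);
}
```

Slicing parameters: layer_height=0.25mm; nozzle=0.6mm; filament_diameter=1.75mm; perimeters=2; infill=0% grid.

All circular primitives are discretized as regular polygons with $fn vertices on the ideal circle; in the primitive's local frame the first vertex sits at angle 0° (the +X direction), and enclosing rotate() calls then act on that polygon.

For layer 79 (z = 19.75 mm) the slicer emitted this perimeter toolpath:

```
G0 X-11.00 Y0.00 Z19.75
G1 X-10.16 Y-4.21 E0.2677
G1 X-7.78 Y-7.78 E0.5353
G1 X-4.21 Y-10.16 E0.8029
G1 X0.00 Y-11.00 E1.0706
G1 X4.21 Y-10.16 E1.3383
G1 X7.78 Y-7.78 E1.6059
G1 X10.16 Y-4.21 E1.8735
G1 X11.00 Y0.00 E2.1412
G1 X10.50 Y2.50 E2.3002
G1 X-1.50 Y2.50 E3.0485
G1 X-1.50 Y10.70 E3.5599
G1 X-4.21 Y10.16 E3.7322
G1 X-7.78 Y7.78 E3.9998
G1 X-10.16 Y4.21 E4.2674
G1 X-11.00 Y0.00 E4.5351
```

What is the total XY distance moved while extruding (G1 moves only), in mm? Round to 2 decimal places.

Sum the Euclidean lengths of each G1 segment: total = 72.72 mm.

72.72 mm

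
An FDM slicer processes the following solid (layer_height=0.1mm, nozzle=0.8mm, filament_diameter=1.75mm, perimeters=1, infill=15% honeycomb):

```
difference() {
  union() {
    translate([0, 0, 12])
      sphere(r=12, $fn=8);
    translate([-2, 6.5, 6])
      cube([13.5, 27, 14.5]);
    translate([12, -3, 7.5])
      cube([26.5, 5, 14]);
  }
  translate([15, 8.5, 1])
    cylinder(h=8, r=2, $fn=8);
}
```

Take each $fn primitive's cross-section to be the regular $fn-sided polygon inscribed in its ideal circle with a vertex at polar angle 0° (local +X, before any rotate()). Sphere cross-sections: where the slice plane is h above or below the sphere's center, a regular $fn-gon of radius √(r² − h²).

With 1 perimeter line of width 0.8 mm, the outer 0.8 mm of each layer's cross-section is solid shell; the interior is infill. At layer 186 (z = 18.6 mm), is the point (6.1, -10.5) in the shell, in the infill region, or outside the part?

outside

At z = 18.6 mm: the r=12 sphere contributes a regular 8-gon of circumradius √(12²−6.6²) = 10.022; the cube at (-2, 6.5) (footprint 13.5×27) is included at this height; the cube at (12, -3) (footprint 26.5×5) is included at this height; Taking the union: the regions partially overlap (shared area 20.84 mm²), so overlapping operands fuse into one piece — 2 connected regions; the cylinder at (15, 8.5) is not intersected at this z (z outside [1, 9]); Subtracting the remaining from the first: none of the subtracted shapes is present at this height, so the result so far is unchanged — 2 connected regions. Overall, the cross-section has 2 separate islands. The nearest boundary edge runs (7.09, -7.09)→(-0.00, -10.02); distance from the point to it = 2.78 mm. The point is not inside any of the regions above, so it lies outside the cross-section (2.78 mm from the nearest boundary).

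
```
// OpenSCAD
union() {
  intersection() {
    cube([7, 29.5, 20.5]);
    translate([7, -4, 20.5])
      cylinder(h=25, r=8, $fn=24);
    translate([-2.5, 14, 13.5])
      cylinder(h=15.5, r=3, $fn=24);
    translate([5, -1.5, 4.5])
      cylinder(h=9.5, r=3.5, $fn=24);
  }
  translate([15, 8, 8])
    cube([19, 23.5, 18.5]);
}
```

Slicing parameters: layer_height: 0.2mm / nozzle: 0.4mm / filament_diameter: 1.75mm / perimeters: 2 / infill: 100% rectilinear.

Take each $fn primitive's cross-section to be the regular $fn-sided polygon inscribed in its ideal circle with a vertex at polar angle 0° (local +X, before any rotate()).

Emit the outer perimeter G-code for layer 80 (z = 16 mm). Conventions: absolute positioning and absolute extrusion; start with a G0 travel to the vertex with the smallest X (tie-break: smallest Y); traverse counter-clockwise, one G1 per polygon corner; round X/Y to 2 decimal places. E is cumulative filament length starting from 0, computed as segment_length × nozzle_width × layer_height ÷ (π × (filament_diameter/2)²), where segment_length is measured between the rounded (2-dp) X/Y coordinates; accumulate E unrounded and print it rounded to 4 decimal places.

At z = 16 mm: the 7×29.5 cube contributes its full rectangle; the cylinder at (7, -4) is absent (z outside [20.5, 45.5]); the r=3 cylinder at (-2.5, 14) gives a regular 24-gon of circumradius 3 (constant along its height); the cylinder at (5, -1.5) is not intersected at this z (z outside [4.5, 14]); Taking the intersection: at least one operand is absent at this height, so nothing remains; the cube at (15, 8) is present — its section is the full 19×23.5 rectangle; Taking the union: only the 19×23.5 cube at (15, 8) is present, so the union is just that shape — 1 connected region. The outline is a single polygon with 4 vertices. Extrusion per mm of travel: 0.4 × 0.2 / (π × 0.875²) = 0.033260. Accumulating E over each segment gives final E = 2.8271.

G0 X15.00 Y8.00 Z16.00
G1 X34.00 Y8.00 E0.6319
G1 X34.00 Y31.50 E1.4136
G1 X15.00 Y31.50 E2.0455
G1 X15.00 Y8.00 E2.8271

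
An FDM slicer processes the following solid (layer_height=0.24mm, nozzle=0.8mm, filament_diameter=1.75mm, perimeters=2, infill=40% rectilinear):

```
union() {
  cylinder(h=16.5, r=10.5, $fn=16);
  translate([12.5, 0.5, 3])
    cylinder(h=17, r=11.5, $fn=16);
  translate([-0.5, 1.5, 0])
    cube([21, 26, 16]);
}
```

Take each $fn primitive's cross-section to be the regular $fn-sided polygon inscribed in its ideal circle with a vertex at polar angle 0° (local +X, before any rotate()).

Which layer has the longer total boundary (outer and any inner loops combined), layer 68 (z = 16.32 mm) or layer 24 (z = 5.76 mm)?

layer 24 (z = 5.76 mm)

Layer 68 (z = 16.32): the r=10.5 cylinder contributes a regular 16-gon of circumradius 10.5 (perimeter = 2·16·10.500·sin(180°/16) = 65.55 mm); the cylinder at (12.5, 0.5): section is a regular 16-gon, circumradius r=11.5 (perimeter = 2·16·11.500·sin(180°/16) = 71.79 mm); the cube at (-0.5, 1.5) is not intersected at this z (z outside [0, 16]); Merging all regions: the regions partially overlap (shared area 114.46 mm²), so the edge portions inside another operand are dropped and the merged outline is re-measured after clipping — boundary = 95.66 mm. So its perimeter = 95.66 mm. Layer 24 (z = 5.76): the cylinder: section is a regular 16-gon, circumradius r=10.5 (perimeter = 2·16·10.500·sin(180°/16) = 65.55 mm); the cylinder at (12.5, 0.5): section is a regular 16-gon, circumradius r=11.5 (perimeter = 2·16·11.500·sin(180°/16) = 71.79 mm); the 21×26 cube at (-0.5, 1.5) contributes its full rectangle (perimeter 94.00 mm); Combining (union): the regions partially overlap (shared area 306.72 mm²), so the edge portions inside another operand are dropped and the merged outline is re-measured after clipping — boundary = 129.72 mm. So its perimeter = 129.72 mm. Layer 24 is larger (129.72 vs 95.66 mm).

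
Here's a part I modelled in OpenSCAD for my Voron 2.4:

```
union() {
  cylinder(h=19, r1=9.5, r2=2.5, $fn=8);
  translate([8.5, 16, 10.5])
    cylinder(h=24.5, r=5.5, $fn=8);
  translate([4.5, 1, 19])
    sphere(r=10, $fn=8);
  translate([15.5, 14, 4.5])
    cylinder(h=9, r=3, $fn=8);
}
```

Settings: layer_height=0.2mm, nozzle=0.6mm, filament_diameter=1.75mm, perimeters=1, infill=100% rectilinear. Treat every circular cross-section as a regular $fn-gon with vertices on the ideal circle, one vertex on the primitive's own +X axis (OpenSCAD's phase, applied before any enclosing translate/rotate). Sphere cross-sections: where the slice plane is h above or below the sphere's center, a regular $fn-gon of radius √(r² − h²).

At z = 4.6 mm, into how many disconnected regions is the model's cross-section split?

At z = 4.6 mm: the cone contributes a regular 8-gon of circumradius 7.805 (interpolated between r1=9.5 and r2=2.5 at t=0.242); the cylinder at (8.5, 16) is not intersected at this z (z outside [10.5, 35]); the sphere at (4.5, 1) is absent (|z−center|=14.400 > r=10); the r=3 cylinder at (15.5, 14) contributes a regular 8-gon of circumradius 3; Taking the union: the 2 present regions are separate (no shared area or edge), so areas and boundary lengths simply add and each stays a separate island — 2 connected regions. The result has 2 disconnected regions.

2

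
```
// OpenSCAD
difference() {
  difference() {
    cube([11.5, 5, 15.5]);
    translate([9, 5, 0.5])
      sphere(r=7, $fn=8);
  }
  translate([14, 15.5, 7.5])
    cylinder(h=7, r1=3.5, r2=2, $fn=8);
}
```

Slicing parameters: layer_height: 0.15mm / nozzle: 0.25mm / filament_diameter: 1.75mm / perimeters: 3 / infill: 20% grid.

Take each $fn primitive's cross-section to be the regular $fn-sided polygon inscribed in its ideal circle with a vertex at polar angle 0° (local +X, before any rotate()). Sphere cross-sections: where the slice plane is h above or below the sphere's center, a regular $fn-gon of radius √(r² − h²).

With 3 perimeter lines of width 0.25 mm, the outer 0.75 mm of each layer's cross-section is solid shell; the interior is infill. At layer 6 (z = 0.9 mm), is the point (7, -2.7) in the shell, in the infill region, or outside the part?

outside

At z = 0.9 mm: the cube (footprint 11.5×5) is included at this height; the r=7 sphere at (9, 5) contributes a regular 8-gon of circumradius √(7²−0.4²) = 6.989; Taking the first minus the rest: starting from the 11.5×5 cube, the r=7 sphere at (9, 5) partially overlaps it — only the 42.26 mm² overlap (of its 138.14 mm²) is removed, clipping the outline — 1 connected region; the cone at (14, 15.5) is absent (z outside [7.5, 14.5]); Subtracting the remaining from the first: none of the subtracted shapes is present at this height, so that combined region is unchanged — 1 connected region. Overall, the cross-section is a single solid region. The nearest boundary edge runs (4.06, 0.06)→(4.20, 0.00); distance from the point to it = 3.89 mm. The point is not inside any of the regions above, so it lies outside the cross-section (3.89 mm from the nearest boundary).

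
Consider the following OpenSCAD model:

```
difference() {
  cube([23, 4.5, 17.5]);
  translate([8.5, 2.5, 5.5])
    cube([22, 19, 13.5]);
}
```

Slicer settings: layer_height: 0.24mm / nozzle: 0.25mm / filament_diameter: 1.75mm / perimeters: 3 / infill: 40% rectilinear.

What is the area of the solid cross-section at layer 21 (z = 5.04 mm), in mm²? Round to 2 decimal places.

103.50 mm²

At z = 5.04 mm: the cube is present — its section is the full 23×4.5 rectangle (area 103.50 mm²); the cube at (8.5, 2.5) is not intersected at this z (z outside [5.5, 19]); Subtracting the remaining from the first: none of the subtracted shapes is present at this height, so the 23×4.5 cube is unchanged — area = 103.50 mm². Overall, the cross-section is a single solid region. Net area = 103.50 mm².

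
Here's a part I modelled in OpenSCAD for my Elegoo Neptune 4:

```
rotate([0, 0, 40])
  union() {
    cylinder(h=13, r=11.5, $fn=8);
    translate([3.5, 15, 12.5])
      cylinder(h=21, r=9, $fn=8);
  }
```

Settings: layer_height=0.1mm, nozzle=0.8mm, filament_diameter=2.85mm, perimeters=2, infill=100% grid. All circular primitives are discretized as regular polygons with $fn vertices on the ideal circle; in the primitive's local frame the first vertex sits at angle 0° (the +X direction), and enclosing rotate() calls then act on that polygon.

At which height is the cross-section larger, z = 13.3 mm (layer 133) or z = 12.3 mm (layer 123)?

Layer 133 (z = 13.3): the cylinder is not intersected at this z (z outside [0, 13]); the cylinder at (3.5, 15): section is a regular 8-gon, circumradius r=9 (area = (8/2)·9.000²·sin(360°/8) = 229.10 mm²); Combining (union): only the r=9 cylinder at (3.5, 15) is present, so the union is just that shape — area = 229.10 mm²; (rotated 40° about Z; rotation is an isometry so areas/perimeters/island counts are preserved). So its area = 229.10 mm². Layer 123 (z = 12.3): the r=11.5 cylinder gives a regular 8-gon of circumradius 11.5 (constant along its height) (area = (8/2)·11.500²·sin(360°/8) = 374.06 mm²); the cylinder at (3.5, 15) does not reach this height (z outside [12.5, 33.5]); Taking the union: only the r=11.5 cylinder is present, so the union is just that shape — area = 374.06 mm²; (whole slice rotated 40° about Z — lengths, areas and connectivity unchanged). So its area = 374.06 mm². Layer 123 is larger (374.06 vs 229.10 mm²).

layer 123 (z = 12.3 mm)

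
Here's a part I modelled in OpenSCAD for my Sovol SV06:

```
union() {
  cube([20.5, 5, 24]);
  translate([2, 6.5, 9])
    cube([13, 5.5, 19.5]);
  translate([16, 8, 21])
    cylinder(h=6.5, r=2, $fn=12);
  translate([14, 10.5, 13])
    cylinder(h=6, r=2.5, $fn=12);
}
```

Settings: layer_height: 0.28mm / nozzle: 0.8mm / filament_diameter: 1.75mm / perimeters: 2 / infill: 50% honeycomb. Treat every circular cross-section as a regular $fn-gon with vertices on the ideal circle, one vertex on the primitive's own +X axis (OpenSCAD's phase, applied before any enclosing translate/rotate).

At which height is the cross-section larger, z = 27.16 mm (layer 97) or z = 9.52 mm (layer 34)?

layer 34 (z = 9.52 mm)

Layer 97 (z = 27.16): the cube is not intersected at this z (z outside [0, 24]); the cube at (2, 6.5) (footprint 13×5.5) is included at this height (area 71.50 mm²); the r=2 cylinder at (16, 8) contributes a regular 12-gon of circumradius 2 (area = (12/2)·2.000²·sin(360°/12) = 12.00 mm²); the cylinder at (14, 10.5) does not reach this height (z outside [13, 19]); Combining (union): the regions partially overlap — summed areas 83.50 mm² minus the doubly-counted overlap 2.24 mm² gives 81.26 mm² — area = 81.26 mm². So its area = 81.26 mm². Layer 34 (z = 9.52): the cube (footprint 20.5×5) is included at this height (area 102.50 mm²); the cube at (2, 6.5) (footprint 13×5.5) is included at this height (area 71.50 mm²); the cylinder at (16, 8) does not reach this height (z outside [21, 27.5]); the cylinder at (14, 10.5) is absent (z outside [13, 19]); Merging all regions: the 2 present regions are separate (no shared area or edge), so areas and boundary lengths simply add and each stays a separate island — area = 174.00 mm². So its area = 174.00 mm². Layer 34 is larger (174.00 vs 81.26 mm²).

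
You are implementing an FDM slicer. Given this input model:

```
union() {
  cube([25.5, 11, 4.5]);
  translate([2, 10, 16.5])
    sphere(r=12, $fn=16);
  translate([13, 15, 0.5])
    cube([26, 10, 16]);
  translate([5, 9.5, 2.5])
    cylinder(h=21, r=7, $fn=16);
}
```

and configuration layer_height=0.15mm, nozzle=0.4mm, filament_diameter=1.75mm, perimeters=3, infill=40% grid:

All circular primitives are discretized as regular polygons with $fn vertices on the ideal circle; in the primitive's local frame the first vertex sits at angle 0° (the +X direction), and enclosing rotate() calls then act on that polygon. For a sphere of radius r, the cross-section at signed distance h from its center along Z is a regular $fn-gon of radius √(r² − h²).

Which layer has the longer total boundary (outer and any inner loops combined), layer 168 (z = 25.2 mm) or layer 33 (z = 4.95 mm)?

Layer 168 (z = 25.2): the cube is absent (z outside [0, 4.5]); the r=12 sphere at (2, 10) slices to a regular 16-gon of circumradius 8.265 (√(r²−h²) with h=8.7 from center) (perimeter = 2·16·8.265·sin(180°/16) = 51.60 mm); the cube at (13, 15) is not intersected at this z (z outside [0.5, 16.5]); the cylinder at (5, 9.5) is not intersected at this z (z outside [2.5, 23.5]); Combining (union): only the r=12 sphere at (2, 10) is present, so the union is just that shape — boundary = 51.60 mm. So its perimeter = 51.60 mm. Layer 33 (z = 4.95): the cube does not reach this height (z outside [0, 4.5]); the r=12 sphere at (2, 10) slices to a regular 16-gon of circumradius 3.255 (√(r²−h²) with h=11.55 from center) (perimeter = 2·16·3.255·sin(180°/16) = 20.32 mm); the cube at (13, 15) is present — its section is the full 26×10 rectangle (perimeter 72.00 mm); the cylinder at (5, 9.5): section is a regular 16-gon, circumradius r=7 (perimeter = 2·16·7.000·sin(180°/16) = 43.70 mm); Taking the union: the regions partially overlap (shared area 32.44 mm²), so the edge portions inside another operand are dropped and the merged outline is re-measured after clipping — boundary = 115.70 mm. So its perimeter = 115.70 mm. Layer 33 is larger (115.70 vs 51.60 mm).

layer 33 (z = 4.95 mm)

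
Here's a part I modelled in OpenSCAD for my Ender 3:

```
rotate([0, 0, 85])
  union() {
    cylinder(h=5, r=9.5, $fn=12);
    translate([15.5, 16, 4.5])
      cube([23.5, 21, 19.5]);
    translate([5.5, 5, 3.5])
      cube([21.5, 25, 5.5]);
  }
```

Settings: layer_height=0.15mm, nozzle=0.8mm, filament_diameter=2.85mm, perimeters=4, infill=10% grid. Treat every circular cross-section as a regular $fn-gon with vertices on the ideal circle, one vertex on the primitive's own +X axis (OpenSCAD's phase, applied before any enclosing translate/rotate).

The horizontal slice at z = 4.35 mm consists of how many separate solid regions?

1

At z = 4.35 mm: the r=9.5 cylinder gives a regular 12-gon of circumradius 9.5 (constant along its height); the cube at (15.5, 16) does not reach this height (z outside [4.5, 24]); the cube at (5.5, 5) is present — its section is the full 21.5×25 rectangle; Combining (union): the regions partially overlap (shared area 3.07 mm²), so overlapping operands fuse into one piece — 1 connected region; (rotated 85° about Z; rotation is an isometry so areas/perimeters/island counts are preserved). The result has 1 disconnected region.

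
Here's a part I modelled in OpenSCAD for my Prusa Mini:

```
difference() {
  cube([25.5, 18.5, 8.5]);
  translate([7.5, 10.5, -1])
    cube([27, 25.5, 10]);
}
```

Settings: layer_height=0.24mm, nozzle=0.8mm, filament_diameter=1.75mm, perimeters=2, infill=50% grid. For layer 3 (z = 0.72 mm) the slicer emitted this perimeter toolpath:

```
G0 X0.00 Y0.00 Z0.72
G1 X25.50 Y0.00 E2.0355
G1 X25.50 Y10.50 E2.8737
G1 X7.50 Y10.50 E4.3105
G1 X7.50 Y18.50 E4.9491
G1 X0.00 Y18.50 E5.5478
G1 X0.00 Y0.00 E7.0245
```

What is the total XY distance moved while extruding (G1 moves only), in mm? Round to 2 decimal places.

Sum the Euclidean lengths of each G1 segment: total = 88.00 mm.

88.00 mm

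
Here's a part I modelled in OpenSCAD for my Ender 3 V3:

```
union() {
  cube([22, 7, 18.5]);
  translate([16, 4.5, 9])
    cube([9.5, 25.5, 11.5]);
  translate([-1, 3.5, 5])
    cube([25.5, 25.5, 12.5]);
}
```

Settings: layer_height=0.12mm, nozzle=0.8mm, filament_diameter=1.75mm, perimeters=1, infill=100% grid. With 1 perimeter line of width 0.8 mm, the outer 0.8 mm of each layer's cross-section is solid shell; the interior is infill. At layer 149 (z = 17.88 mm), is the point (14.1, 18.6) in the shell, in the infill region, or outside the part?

At z = 17.88 mm: the 22×7 cube contributes its full rectangle; the cube at (16, 4.5) is present — its section is the full 9.5×25.5 rectangle; the cube at (-1, 3.5) does not reach this height (z outside [5, 17.5]); Merging all regions: the regions partially overlap (shared area 15.00 mm²), so overlapping operands fuse into one piece — 1 connected region. Overall, the cross-section is a single solid region. The nearest boundary edge runs (16.00, 7.00)→(16.00, 30.00); distance from the point to it = 1.90 mm. The point is not inside any of the regions above, so it lies outside the cross-section (1.90 mm from the nearest boundary).

outside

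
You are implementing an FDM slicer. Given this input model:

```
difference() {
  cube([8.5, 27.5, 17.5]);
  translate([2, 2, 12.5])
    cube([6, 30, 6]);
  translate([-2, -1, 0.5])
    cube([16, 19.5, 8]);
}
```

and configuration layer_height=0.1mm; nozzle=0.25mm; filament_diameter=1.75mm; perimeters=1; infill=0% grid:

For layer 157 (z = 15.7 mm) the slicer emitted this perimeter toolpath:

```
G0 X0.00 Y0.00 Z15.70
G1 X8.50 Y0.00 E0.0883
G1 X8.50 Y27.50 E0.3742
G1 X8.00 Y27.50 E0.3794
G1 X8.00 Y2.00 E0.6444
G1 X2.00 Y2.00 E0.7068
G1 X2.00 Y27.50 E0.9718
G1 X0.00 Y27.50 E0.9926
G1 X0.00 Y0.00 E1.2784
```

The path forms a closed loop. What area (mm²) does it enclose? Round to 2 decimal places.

80.75 mm²

Apply the shoelace formula to the sequence of (X, Y) vertices; enclosed area = 80.75 mm².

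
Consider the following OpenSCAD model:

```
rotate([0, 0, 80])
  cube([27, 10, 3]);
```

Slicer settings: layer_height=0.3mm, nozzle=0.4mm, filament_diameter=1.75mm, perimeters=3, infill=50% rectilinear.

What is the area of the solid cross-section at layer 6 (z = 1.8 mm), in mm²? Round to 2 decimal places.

270.00 mm²

At z = 1.8 mm: the cube is present — its section is the full 27×10 rectangle (area 270.00 mm²); (rotated 80° about Z; rotation is an isometry so areas/perimeters/island counts are preserved). Overall, the cross-section is a single solid region. Net area = 270.00 mm².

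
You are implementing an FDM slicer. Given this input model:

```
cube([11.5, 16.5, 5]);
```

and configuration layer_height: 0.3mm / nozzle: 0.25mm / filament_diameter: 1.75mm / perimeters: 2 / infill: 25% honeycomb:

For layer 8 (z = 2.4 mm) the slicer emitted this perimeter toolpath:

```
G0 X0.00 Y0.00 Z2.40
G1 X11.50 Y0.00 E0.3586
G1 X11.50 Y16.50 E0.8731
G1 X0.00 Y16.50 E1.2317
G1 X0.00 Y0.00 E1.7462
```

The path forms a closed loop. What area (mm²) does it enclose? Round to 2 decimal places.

Apply the shoelace formula to the sequence of (X, Y) vertices; enclosed area = 189.75 mm².

189.75 mm²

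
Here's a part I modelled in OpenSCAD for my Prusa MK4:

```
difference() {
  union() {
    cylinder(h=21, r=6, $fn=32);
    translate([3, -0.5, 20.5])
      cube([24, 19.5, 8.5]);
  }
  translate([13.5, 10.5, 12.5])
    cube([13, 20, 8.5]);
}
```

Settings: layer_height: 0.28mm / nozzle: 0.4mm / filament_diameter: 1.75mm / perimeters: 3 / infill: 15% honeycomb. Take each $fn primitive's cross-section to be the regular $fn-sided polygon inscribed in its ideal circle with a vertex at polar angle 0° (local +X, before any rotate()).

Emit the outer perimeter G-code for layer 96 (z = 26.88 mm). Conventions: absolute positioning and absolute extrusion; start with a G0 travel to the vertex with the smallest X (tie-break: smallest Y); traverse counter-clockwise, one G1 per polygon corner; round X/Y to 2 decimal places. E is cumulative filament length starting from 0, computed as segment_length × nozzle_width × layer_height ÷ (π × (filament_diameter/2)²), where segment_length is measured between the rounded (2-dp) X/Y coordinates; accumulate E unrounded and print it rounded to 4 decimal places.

At z = 26.88 mm: the cylinder is not intersected at this z (z outside [0, 21]); the 24×19.5 cube at (3, -0.5) contributes its full rectangle; Combining (union): only the 24×19.5 cube at (3, -0.5) is present, so the union is just that shape — 1 connected region; the cube at (13.5, 10.5) is not intersected at this z (z outside [12.5, 21]); Subtracting the remaining from the first: none of the subtracted shapes is present at this height, so that combined region is unchanged — 1 connected region. The outline is a single polygon with 4 vertices. Extrusion per mm of travel: 0.4 × 0.28 / (π × 0.875²) = 0.046564. Accumulating E over each segment gives final E = 4.0511.

G0 X3.00 Y-0.50 Z26.88
G1 X27.00 Y-0.50 E1.1175
G1 X27.00 Y19.00 E2.0255
G1 X3.00 Y19.00 E3.1431
G1 X3.00 Y-0.50 E4.0511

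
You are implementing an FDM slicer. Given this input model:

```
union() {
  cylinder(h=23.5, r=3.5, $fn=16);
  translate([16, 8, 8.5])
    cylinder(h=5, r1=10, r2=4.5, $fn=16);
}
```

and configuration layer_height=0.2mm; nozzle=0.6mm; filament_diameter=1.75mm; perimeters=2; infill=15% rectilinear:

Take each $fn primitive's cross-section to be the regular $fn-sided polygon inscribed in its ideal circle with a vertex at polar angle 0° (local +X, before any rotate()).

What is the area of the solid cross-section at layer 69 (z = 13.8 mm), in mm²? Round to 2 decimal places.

37.50 mm²

At z = 13.8 mm: the cylinder: section is a regular 16-gon, circumradius r=3.5 (area = (16/2)·3.500²·sin(360°/16) = 37.50 mm²); the cone at (16, 8) is absent (z outside [8.5, 13.5]); Combining (union): only the r=3.5 cylinder is present, so the union is just that shape — area = 37.50 mm². Overall, the cross-section is a single solid region. Net area = 37.50 mm².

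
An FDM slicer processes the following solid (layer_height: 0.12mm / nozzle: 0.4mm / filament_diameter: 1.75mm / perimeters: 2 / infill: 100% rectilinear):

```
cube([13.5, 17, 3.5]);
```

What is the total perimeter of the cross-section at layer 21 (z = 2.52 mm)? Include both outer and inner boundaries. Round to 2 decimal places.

At z = 2.52 mm: the cube (footprint 13.5×17) is included at this height (perimeter 61.00 mm). Overall, the cross-section is a single solid region. Total boundary length (outer) = 61.00 mm.

61.00 mm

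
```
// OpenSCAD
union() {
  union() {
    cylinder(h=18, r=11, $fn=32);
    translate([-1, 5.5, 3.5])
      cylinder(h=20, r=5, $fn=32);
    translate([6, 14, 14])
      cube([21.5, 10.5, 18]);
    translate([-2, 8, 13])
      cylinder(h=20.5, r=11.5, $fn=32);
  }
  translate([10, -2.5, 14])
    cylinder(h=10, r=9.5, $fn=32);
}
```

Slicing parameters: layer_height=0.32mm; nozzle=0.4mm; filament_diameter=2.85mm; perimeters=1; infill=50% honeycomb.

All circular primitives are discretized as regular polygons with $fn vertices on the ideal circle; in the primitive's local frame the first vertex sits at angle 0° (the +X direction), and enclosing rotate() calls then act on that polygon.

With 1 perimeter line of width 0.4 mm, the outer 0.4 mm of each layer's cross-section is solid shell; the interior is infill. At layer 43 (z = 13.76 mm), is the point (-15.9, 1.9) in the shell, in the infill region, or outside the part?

outside

At z = 13.76 mm: the cylinder: section is a regular 32-gon, circumradius r=11; the r=5 cylinder at (-1, 5.5) contributes a regular 32-gon of circumradius 5; the cube at (6, 14) is not intersected at this z (z outside [14, 32]); the r=11.5 cylinder at (-2, 8) gives a regular 32-gon of circumradius 11.5 (constant along its height); Taking the union: the regions partially overlap (shared area 292.24 mm²), so overlapping operands fuse into one piece — 1 connected region; the cylinder at (10, -2.5) does not reach this height (z outside [14, 24]); Taking the union: only the result so far is present, so the union is just that shape — 1 connected region. Overall, the cross-section is a single solid region. The nearest boundary edge runs (-11.56, 1.61)→(-12.62, 3.60); distance from the point to it = 3.69 mm. The point is not inside any of the regions above, so it lies outside the cross-section (3.69 mm from the nearest boundary).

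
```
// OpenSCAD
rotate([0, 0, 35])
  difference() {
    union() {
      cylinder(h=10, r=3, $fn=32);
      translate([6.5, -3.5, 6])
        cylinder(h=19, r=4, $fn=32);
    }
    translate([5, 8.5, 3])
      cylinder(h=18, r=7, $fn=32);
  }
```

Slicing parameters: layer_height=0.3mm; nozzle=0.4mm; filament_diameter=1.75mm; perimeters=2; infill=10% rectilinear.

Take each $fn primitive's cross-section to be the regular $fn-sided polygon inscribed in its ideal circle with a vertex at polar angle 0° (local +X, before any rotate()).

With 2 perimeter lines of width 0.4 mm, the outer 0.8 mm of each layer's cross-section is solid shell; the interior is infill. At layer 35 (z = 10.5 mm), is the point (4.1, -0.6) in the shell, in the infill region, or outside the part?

shell

At z = 10.5 mm: the cylinder is absent (z outside [0, 10]); the r=4 cylinder at (6.5, -3.5) gives a regular 32-gon of circumradius 4 (constant along its height); Combining (union): only the r=4 cylinder at (6.5, -3.5) is present, so the union is just that shape — 1 connected region; the r=7 cylinder at (5, 8.5) contributes a regular 32-gon of circumradius 7; Taking the first minus the rest: starting from that combined region, the r=7 cylinder at (5, 8.5) misses the remaining region (no effect) — 1 connected region; (rotated 35° about Z; rotation is an isometry so areas/perimeters/island counts are preserved). Overall, the cross-section is a single solid region. Undo the 35° rotation: the query point maps to (3.014, -2.843) in the un-rotated model frame. The nearest boundary edge runs (2.50, -3.50)→(2.58, -2.72); distance from the point to it = 0.45 mm. The point is inside the cross-section, 0.45 mm from the nearest boundary — within the 0.8 mm shell band (2 × 0.4).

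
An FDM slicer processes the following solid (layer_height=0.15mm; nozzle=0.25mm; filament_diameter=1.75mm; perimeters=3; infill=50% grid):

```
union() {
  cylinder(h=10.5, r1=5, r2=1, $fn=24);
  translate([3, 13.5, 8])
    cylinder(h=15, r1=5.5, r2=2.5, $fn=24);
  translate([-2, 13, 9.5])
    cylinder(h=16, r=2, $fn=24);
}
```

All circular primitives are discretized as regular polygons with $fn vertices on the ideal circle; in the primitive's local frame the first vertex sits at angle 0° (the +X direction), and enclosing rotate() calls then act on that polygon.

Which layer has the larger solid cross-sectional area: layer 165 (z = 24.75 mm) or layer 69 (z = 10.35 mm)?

layer 69 (z = 10.35 mm)

Layer 165 (z = 24.75): the cone is absent (z outside [0, 10.5]); the cone at (3, 13.5) is absent (z outside [8, 23]); the cylinder at (-2, 13): section is a regular 24-gon, circumradius r=2 (area = (24/2)·2.000²·sin(360°/24) = 12.42 mm²); Merging all regions: only the r=2 cylinder at (-2, 13) is present, so the union is just that shape — area = 12.42 mm². So its area = 12.42 mm². Layer 69 (z = 10.35): the cone contributes a regular 24-gon of circumradius 1.057 (interpolated between r1=5 and r2=1 at t=0.986) (area = (24/2)·1.057²·sin(360°/24) = 3.47 mm²); the cone at (3, 13.5): at t=0.157 of its height the radius interpolates to r₁+(r₂−r₁)t = 5.030, giving a regular 24-gon of that circumradius (area = (24/2)·5.030²·sin(360°/24) = 78.58 mm²); the cylinder at (-2, 13): section is a regular 24-gon, circumradius r=2 (area = (24/2)·2.000²·sin(360°/24) = 12.42 mm²); Combining (union): the regions partially overlap — summed areas 94.47 mm² minus the doubly-counted overlap 5.59 mm² gives 88.88 mm² — area = 88.88 mm². So its area = 88.88 mm². Layer 69 is larger (88.88 vs 12.42 mm²).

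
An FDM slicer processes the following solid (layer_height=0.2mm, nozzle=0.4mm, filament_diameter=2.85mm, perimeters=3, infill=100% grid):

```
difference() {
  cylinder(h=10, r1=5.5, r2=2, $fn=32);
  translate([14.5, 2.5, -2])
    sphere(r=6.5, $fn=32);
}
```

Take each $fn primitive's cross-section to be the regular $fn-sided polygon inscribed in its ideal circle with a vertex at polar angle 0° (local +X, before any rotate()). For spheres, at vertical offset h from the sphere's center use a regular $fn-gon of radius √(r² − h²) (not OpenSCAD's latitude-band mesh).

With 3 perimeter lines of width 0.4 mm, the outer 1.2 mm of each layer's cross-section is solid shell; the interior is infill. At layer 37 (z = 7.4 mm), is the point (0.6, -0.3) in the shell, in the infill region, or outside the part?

At z = 7.4 mm: the cone (r1=5.5→r2=2) has section circumradius 2.910 here — a regular 32-gon; the sphere at (14.5, 2.5) is absent (|z−center|=9.400 > r=6.5); After the difference (first − rest): none of the subtracted shapes is present at this height, so the cone is unchanged — 1 connected region. Overall, the cross-section is a single solid region. The nearest boundary edge runs (2.42, -1.62)→(2.69, -1.11); distance from the point to it = 2.23 mm. The point is inside the cross-section and 2.23 mm from the nearest boundary — more than the 1.2 mm shell width (3 × 0.4), so it's in the infill interior.

infill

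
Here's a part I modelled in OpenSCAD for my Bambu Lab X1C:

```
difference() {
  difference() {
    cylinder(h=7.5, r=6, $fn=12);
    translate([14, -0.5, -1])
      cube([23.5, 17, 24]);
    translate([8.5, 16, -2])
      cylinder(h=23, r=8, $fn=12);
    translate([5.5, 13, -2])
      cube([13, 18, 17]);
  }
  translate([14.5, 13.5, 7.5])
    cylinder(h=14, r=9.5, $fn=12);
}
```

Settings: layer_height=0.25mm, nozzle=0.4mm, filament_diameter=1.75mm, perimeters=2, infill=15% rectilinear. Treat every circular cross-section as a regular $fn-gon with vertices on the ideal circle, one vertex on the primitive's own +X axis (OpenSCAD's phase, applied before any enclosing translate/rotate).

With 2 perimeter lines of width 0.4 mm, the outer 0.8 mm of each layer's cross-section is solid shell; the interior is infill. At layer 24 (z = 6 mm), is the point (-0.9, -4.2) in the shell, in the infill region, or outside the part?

infill

At z = 6 mm: the r=6 cylinder gives a regular 12-gon of circumradius 6 (constant along its height); the 23.5×17 cube at (14, -0.5) contributes its full rectangle; the cylinder at (8.5, 16): section is a regular 12-gon, circumradius r=8; the cube at (5.5, 13) (footprint 13×18) is included at this height; After the difference (first − rest): starting from the r=6 cylinder, the 23.5×17 cube at (14, -0.5) misses the remaining region (no effect); the r=8 cylinder at (8.5, 16) misses the remaining region (no effect); the 13×18 cube at (5.5, 13) misses the remaining region (no effect) — 1 connected region; the cylinder at (14.5, 13.5) is absent (z outside [7.5, 21.5]); Subtracting the remaining from the first: none of the subtracted shapes is present at this height, so that combined region is unchanged — 1 connected region. Overall, the cross-section is a single solid region. The nearest boundary edge runs (-0.00, -6.00)→(-3.00, -5.20); distance from the point to it = 1.51 mm. The point is inside the cross-section and 1.51 mm from the nearest boundary — more than the 0.8 mm shell width (2 × 0.4), so it's in the infill interior.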